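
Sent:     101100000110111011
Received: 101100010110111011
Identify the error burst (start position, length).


XOR: 000000010000000000

Burst at position 7, length 1


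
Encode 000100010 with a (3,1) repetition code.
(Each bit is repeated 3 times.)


Each bit -> 3 copies

000000000111000000000111000


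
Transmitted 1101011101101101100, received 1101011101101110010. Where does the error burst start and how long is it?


XOR: 0000000000000011110

Burst at position 14, length 4


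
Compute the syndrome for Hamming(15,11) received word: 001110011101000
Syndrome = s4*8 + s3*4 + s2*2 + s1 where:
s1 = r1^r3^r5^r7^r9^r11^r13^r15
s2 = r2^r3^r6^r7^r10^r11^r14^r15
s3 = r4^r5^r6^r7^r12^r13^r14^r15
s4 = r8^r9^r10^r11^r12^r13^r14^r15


s1=1, s2=0, s3=1, s4=0

Syndrome = 5 (error at position 5)


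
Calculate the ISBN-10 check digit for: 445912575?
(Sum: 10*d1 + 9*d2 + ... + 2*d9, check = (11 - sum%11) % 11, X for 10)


Weighted sum: 246
246 mod 11 = 4

Check digit: 7


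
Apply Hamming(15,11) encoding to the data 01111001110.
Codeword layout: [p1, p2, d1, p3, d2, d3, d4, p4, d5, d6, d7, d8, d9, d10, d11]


Parity bits: p1=0, p2=1, p3=0, p4=0

010011101001110


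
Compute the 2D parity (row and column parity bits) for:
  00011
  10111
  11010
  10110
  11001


Row parities: 00111
Column parities: 00001

Row P: 00111, Col P: 00001, Corner: 1


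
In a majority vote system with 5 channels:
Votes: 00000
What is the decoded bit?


Ones: 0 out of 5
Threshold: 3

0 (0/5 voted 1)


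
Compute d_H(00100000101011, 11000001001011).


XOR: 11100001100000
Count of 1s: 5

5


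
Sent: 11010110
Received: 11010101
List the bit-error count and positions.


XOR: 00000011

2 error(s) at position(s): 6, 7


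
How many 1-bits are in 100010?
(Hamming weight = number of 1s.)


Counting 1s in 100010

2


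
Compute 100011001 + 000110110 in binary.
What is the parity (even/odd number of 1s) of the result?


100011001 = 281
000110110 = 54
Sum = 335 = 101001111
1s count = 6

even parity (6 ones in 101001111)


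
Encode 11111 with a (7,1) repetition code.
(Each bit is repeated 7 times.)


Each bit -> 7 copies

11111111111111111111111111111111111


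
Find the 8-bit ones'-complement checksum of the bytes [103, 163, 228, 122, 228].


Sum = 844 mod 256 = 76
Complement = 179

179


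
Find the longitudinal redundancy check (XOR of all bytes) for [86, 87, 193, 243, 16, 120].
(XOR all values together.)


XOR chain: 86 ^ 87 ^ 193 ^ 243 ^ 16 ^ 120 = 91

91


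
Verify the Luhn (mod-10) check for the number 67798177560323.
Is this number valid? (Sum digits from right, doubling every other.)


Luhn sum = 61
61 mod 10 = 1

Invalid (Luhn sum mod 10 = 1)


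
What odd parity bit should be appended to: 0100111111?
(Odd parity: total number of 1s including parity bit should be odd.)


Number of 1s in data: 7
Parity bit: 0

0


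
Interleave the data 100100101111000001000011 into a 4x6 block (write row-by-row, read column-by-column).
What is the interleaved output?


Matrix:
  100100
  101111
  000001
  000011
Read columns: 110000000100110001010111

110000000100110001010111


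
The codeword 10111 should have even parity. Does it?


Number of 1s: 4

Yes, parity is correct (4 ones)


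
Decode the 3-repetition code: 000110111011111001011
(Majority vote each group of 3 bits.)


Groups: 000, 110, 111, 011, 111, 001, 011
Majority votes: 0111101

0111101


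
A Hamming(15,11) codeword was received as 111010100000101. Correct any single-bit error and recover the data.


Syndrome = 0: no error detected

Data: 11010000101 (no errors)


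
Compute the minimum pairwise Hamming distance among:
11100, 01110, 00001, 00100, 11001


Comparing all pairs, minimum distance: 2
Can detect 1 errors, correct 0 errors

2


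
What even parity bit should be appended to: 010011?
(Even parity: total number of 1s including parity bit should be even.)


Number of 1s in data: 3
Parity bit: 1

1


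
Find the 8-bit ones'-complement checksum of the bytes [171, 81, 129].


Sum = 381 mod 256 = 125
Complement = 130

130


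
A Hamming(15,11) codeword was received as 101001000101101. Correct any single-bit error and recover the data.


Syndrome = 0: no error detected

Data: 10100101101 (no errors)


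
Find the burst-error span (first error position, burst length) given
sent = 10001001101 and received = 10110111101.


XOR: 00111110000

Burst at position 2, length 5


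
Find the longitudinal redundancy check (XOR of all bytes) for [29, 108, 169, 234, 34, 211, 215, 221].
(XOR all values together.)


XOR chain: 29 ^ 108 ^ 169 ^ 234 ^ 34 ^ 211 ^ 215 ^ 221 = 201

201


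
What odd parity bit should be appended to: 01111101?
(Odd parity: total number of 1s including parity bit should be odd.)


Number of 1s in data: 6
Parity bit: 1

1


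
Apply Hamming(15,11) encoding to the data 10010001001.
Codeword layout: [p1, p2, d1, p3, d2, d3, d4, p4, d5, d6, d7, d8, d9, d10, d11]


Parity bits: p1=1, p2=1, p3=1, p4=0

111100100001001


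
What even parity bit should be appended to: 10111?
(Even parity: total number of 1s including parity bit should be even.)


Number of 1s in data: 4
Parity bit: 0

0


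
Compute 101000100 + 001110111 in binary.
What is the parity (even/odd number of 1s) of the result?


101000100 = 324
001110111 = 119
Sum = 443 = 110111011
1s count = 7

odd parity (7 ones in 110111011)


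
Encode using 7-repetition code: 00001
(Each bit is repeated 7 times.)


Each bit -> 7 copies

00000000000000000000000000001111111


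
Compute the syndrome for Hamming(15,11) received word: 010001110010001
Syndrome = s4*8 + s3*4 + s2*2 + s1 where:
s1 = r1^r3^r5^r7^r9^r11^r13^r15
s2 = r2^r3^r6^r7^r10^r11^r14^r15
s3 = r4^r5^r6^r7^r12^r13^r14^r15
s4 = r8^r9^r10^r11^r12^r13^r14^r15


s1=1, s2=1, s3=1, s4=1

Syndrome = 15 (error at position 15)


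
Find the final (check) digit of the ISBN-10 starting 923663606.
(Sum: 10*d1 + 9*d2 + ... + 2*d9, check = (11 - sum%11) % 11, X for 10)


Weighted sum: 261
261 mod 11 = 8

Check digit: 3


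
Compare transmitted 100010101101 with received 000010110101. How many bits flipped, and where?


XOR: 100000011000

3 error(s) at position(s): 0, 7, 8


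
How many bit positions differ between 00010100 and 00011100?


XOR: 00001000
Count of 1s: 1

1


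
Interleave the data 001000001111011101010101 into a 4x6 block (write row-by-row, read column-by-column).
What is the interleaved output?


Matrix:
  001000
  001111
  011101
  010101
Read columns: 000000111110011101000111

000000111110011101000111


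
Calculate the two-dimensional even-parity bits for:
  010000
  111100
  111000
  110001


Row parities: 1011
Column parities: 100101

Row P: 1011, Col P: 100101, Corner: 1


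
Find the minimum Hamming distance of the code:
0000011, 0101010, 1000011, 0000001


Comparing all pairs, minimum distance: 1
Can detect 0 errors, correct 0 errors

1


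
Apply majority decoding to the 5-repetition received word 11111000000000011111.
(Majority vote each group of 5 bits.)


Groups: 11111, 00000, 00000, 11111
Majority votes: 1001

1001


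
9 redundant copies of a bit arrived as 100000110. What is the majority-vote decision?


Ones: 3 out of 9
Threshold: 5

0 (3/9 voted 1)


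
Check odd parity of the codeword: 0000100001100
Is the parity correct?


Number of 1s: 3

Yes, parity is correct (3 ones)


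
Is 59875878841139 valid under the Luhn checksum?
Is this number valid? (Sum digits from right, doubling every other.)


Luhn sum = 75
75 mod 10 = 5

Invalid (Luhn sum mod 10 = 5)


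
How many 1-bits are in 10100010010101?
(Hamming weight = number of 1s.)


Counting 1s in 10100010010101

6


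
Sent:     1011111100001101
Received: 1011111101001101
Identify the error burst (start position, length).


XOR: 0000000001000000

Burst at position 9, length 1


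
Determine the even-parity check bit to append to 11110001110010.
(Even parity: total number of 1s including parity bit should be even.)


Number of 1s in data: 8
Parity bit: 0

0


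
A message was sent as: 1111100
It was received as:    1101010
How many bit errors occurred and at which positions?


XOR: 0010110

3 error(s) at position(s): 2, 4, 5


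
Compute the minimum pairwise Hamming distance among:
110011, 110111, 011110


Comparing all pairs, minimum distance: 1
Can detect 0 errors, correct 0 errors

1


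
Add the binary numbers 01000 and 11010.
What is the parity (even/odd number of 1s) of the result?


01000 = 8
11010 = 26
Sum = 34 = 100010
1s count = 2

even parity (2 ones in 100010)


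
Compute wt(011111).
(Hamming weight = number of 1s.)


Counting 1s in 011111

5


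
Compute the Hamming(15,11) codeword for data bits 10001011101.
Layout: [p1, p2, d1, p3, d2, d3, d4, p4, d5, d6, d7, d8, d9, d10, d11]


Parity bits: p1=1, p2=1, p3=1, p4=1

111100011011101


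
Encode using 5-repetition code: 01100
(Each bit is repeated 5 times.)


Each bit -> 5 copies

0000011111111110000000000


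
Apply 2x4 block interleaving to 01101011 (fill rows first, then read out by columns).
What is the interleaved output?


Matrix:
  0110
  1011
Read columns: 01101101

01101101


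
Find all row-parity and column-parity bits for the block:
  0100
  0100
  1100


Row parities: 110
Column parities: 1100

Row P: 110, Col P: 1100, Corner: 0


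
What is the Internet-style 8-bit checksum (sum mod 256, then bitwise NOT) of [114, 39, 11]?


Sum = 164 mod 256 = 164
Complement = 91

91


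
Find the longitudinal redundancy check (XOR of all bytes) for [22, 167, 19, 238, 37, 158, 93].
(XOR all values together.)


XOR chain: 22 ^ 167 ^ 19 ^ 238 ^ 37 ^ 158 ^ 93 = 170

170


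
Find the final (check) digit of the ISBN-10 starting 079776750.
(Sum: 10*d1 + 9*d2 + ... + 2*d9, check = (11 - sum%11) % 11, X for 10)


Weighted sum: 299
299 mod 11 = 2

Check digit: 9


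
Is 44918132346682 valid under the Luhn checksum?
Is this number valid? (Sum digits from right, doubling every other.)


Luhn sum = 66
66 mod 10 = 6

Invalid (Luhn sum mod 10 = 6)


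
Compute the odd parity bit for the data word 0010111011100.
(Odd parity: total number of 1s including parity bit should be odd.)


Number of 1s in data: 7
Parity bit: 0

0


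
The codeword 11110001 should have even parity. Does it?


Number of 1s: 5

No, parity error (5 ones)


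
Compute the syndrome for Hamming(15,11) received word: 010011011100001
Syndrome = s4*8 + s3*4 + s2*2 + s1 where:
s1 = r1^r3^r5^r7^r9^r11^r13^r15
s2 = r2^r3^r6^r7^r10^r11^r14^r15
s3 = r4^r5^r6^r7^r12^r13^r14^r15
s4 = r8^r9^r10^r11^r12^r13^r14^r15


s1=1, s2=0, s3=1, s4=0

Syndrome = 5 (error at position 5)


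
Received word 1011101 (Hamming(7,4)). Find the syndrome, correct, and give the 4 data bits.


Syndrome = 4: error at position 4

Data: 1101 (corrected bit 4)


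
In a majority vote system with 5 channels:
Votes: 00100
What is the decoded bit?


Ones: 1 out of 5
Threshold: 3

0 (1/5 voted 1)


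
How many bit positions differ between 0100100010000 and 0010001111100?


XOR: 0110101101100
Count of 1s: 7

7


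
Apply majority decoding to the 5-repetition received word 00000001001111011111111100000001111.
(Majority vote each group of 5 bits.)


Groups: 00000, 00100, 11110, 11111, 11110, 00000, 01111
Majority votes: 0011101

0011101


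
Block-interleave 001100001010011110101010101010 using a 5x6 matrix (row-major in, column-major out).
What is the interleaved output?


Matrix:
  001100
  001010
  011110
  101010
  101010
Read columns: 000110010011111101000111100000

000110010011111101000111100000


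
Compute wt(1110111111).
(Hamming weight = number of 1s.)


Counting 1s in 1110111111

9


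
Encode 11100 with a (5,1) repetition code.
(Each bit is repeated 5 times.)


Each bit -> 5 copies

1111111111111110000000000


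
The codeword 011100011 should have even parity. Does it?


Number of 1s: 5

No, parity error (5 ones)


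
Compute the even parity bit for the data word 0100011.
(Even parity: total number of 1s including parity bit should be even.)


Number of 1s in data: 3
Parity bit: 1

1


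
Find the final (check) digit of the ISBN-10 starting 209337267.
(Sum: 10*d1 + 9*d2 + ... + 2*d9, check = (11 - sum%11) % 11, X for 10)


Weighted sum: 206
206 mod 11 = 8

Check digit: 3


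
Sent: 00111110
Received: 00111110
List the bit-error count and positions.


XOR: 00000000

0 errors (received matches sent)


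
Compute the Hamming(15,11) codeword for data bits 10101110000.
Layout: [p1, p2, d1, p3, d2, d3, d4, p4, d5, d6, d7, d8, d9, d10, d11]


Parity bits: p1=1, p2=0, p3=1, p4=1

101101011110000


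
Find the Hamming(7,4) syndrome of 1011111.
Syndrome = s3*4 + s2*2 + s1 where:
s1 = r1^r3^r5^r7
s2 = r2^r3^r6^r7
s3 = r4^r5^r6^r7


s1=0, s2=1, s3=0

Syndrome = 2 (error at position 2)


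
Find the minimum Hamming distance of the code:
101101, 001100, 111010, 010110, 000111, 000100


Comparing all pairs, minimum distance: 1
Can detect 0 errors, correct 0 errors

1


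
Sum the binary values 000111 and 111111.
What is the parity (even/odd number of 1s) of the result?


000111 = 7
111111 = 63
Sum = 70 = 1000110
1s count = 3

odd parity (3 ones in 1000110)


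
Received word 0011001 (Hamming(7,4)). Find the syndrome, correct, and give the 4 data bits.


Syndrome = 0: no error detected

Data: 1001 (no errors)


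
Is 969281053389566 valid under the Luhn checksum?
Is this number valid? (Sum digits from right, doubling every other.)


Luhn sum = 76
76 mod 10 = 6

Invalid (Luhn sum mod 10 = 6)


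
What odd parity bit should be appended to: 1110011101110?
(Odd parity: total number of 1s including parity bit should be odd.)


Number of 1s in data: 9
Parity bit: 0

0


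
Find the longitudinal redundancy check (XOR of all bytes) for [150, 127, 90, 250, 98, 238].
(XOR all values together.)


XOR chain: 150 ^ 127 ^ 90 ^ 250 ^ 98 ^ 238 = 197

197


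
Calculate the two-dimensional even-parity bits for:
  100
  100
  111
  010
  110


Row parities: 11110
Column parities: 011

Row P: 11110, Col P: 011, Corner: 0


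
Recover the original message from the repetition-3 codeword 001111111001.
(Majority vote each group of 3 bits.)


Groups: 001, 111, 111, 001
Majority votes: 0110

0110


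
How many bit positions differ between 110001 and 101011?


XOR: 011010
Count of 1s: 3

3


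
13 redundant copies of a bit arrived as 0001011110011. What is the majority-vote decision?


Ones: 7 out of 13
Threshold: 7

1 (7/13 voted 1)


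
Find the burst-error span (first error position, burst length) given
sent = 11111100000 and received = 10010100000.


XOR: 01101000000

Burst at position 1, length 4


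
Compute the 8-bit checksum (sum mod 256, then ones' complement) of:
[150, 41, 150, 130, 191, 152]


Sum = 814 mod 256 = 46
Complement = 209

209


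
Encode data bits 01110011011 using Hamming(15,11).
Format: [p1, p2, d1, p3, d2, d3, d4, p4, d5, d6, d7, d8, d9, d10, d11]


Parity bits: p1=0, p2=1, p3=0, p4=0

010011100011011


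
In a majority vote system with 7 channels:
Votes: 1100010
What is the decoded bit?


Ones: 3 out of 7
Threshold: 4

0 (3/7 voted 1)


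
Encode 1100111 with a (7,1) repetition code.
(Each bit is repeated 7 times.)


Each bit -> 7 copies

1111111111111100000000000000111111111111111111111


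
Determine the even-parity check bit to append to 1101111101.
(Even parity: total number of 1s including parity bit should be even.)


Number of 1s in data: 8
Parity bit: 0

0


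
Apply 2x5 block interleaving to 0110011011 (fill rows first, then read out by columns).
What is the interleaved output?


Matrix:
  01100
  11011
Read columns: 0111100101

0111100101


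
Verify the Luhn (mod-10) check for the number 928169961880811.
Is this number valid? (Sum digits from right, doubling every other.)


Luhn sum = 77
77 mod 10 = 7

Invalid (Luhn sum mod 10 = 7)


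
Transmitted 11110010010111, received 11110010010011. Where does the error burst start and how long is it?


XOR: 00000000000100

Burst at position 11, length 1


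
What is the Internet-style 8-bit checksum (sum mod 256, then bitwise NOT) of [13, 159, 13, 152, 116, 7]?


Sum = 460 mod 256 = 204
Complement = 51

51


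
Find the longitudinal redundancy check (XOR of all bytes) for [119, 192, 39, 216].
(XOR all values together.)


XOR chain: 119 ^ 192 ^ 39 ^ 216 = 72

72


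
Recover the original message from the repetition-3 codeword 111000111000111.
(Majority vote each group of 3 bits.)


Groups: 111, 000, 111, 000, 111
Majority votes: 10101

10101


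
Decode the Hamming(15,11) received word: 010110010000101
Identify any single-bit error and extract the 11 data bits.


Syndrome = 9: error at position 9

Data: 01001000101 (corrected bit 9)


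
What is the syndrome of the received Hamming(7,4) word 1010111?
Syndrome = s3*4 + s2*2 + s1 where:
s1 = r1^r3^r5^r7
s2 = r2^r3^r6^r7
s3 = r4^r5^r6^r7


s1=0, s2=1, s3=1

Syndrome = 6 (error at position 6)


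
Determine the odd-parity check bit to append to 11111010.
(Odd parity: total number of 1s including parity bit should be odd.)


Number of 1s in data: 6
Parity bit: 1

1


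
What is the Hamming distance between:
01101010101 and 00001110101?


XOR: 01100100000
Count of 1s: 3

3


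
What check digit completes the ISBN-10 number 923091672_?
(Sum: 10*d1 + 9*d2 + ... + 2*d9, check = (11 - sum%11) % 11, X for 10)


Weighted sum: 240
240 mod 11 = 9

Check digit: 2


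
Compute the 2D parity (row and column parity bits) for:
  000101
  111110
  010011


Row parities: 011
Column parities: 101000

Row P: 011, Col P: 101000, Corner: 0


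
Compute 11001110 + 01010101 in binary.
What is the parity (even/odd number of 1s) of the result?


11001110 = 206
01010101 = 85
Sum = 291 = 100100011
1s count = 4

even parity (4 ones in 100100011)


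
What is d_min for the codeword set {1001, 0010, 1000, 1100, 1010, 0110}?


Comparing all pairs, minimum distance: 1
Can detect 0 errors, correct 0 errors

1


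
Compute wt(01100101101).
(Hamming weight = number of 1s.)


Counting 1s in 01100101101

6


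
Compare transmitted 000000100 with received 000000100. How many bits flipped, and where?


XOR: 000000000

0 errors (received matches sent)


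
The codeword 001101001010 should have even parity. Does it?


Number of 1s: 5

No, parity error (5 ones)


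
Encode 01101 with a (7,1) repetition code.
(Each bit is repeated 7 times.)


Each bit -> 7 copies

00000001111111111111100000001111111


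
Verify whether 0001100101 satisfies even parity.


Number of 1s: 4

Yes, parity is correct (4 ones)


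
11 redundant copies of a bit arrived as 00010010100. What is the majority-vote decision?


Ones: 3 out of 11
Threshold: 6

0 (3/11 voted 1)


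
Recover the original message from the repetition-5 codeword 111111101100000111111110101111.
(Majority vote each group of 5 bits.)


Groups: 11111, 11011, 00000, 11111, 11101, 01111
Majority votes: 110111

110111


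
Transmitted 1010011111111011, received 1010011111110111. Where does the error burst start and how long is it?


XOR: 0000000000001100

Burst at position 12, length 2


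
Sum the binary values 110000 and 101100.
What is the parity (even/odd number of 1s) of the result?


110000 = 48
101100 = 44
Sum = 92 = 1011100
1s count = 4

even parity (4 ones in 1011100)


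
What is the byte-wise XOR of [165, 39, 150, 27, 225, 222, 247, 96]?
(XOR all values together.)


XOR chain: 165 ^ 39 ^ 150 ^ 27 ^ 225 ^ 222 ^ 247 ^ 96 = 167

167


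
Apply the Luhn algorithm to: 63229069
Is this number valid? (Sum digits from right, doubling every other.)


Luhn sum = 33
33 mod 10 = 3

Invalid (Luhn sum mod 10 = 3)


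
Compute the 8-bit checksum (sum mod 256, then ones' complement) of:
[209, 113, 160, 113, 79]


Sum = 674 mod 256 = 162
Complement = 93

93


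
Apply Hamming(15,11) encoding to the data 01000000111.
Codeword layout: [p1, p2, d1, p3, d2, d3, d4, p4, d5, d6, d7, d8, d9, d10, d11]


Parity bits: p1=1, p2=0, p3=0, p4=1

100010010000111


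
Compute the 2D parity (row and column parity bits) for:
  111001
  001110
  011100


Row parities: 011
Column parities: 101011

Row P: 011, Col P: 101011, Corner: 0


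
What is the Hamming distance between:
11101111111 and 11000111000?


XOR: 00101000111
Count of 1s: 5

5


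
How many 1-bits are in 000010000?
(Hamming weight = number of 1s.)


Counting 1s in 000010000

1


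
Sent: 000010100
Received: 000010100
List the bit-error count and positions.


XOR: 000000000

0 errors (received matches sent)


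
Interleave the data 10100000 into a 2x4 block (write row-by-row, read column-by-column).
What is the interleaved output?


Matrix:
  1010
  0000
Read columns: 10001000

10001000


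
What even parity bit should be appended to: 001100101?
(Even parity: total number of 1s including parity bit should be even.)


Number of 1s in data: 4
Parity bit: 0

0


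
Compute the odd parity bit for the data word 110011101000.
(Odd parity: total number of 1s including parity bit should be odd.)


Number of 1s in data: 6
Parity bit: 1

1


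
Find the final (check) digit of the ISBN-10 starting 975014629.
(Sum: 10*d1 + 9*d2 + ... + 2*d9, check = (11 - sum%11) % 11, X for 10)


Weighted sum: 267
267 mod 11 = 3

Check digit: 8


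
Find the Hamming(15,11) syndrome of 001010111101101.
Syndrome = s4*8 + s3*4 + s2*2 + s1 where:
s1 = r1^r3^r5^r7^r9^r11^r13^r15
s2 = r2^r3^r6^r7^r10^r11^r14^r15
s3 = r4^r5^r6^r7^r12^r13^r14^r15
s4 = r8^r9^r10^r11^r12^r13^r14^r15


s1=0, s2=0, s3=1, s4=0

Syndrome = 4 (error at position 4)


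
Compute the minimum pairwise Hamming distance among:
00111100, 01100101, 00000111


Comparing all pairs, minimum distance: 3
Can detect 2 errors, correct 1 errors

3


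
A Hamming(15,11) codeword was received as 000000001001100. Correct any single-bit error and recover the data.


Syndrome = 8: error at position 8

Data: 00001001100 (corrected bit 8)


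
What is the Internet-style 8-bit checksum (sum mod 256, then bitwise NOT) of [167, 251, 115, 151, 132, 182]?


Sum = 998 mod 256 = 230
Complement = 25

25


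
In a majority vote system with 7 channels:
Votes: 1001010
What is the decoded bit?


Ones: 3 out of 7
Threshold: 4

0 (3/7 voted 1)


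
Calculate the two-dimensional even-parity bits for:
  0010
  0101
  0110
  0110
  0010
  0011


Row parities: 100010
Column parities: 0110

Row P: 100010, Col P: 0110, Corner: 0


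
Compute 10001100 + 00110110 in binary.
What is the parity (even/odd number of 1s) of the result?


10001100 = 140
00110110 = 54
Sum = 194 = 11000010
1s count = 3

odd parity (3 ones in 11000010)


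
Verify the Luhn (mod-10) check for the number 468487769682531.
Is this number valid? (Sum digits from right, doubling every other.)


Luhn sum = 82
82 mod 10 = 2

Invalid (Luhn sum mod 10 = 2)


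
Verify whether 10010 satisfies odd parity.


Number of 1s: 2

No, parity error (2 ones)


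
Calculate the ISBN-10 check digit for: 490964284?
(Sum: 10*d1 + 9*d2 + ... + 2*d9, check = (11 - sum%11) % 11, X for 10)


Weighted sum: 280
280 mod 11 = 5

Check digit: 6


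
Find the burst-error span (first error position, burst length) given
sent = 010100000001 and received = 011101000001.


XOR: 001001000000

Burst at position 2, length 4


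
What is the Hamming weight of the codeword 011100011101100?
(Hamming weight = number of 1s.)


Counting 1s in 011100011101100

8


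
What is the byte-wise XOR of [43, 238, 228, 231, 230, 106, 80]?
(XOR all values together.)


XOR chain: 43 ^ 238 ^ 228 ^ 231 ^ 230 ^ 106 ^ 80 = 26

26


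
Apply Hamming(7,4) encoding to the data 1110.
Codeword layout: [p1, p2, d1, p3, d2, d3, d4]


Parity bits: p1=0, p2=0, p3=0

0010110


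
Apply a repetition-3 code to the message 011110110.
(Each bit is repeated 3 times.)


Each bit -> 3 copies

000111111111111000111111000


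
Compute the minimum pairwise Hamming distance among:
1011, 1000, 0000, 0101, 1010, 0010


Comparing all pairs, minimum distance: 1
Can detect 0 errors, correct 0 errors

1


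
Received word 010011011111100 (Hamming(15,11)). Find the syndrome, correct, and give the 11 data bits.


Syndrome = 0: no error detected

Data: 01101111100 (no errors)


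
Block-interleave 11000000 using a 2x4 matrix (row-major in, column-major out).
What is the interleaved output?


Matrix:
  1100
  0000
Read columns: 10100000

10100000


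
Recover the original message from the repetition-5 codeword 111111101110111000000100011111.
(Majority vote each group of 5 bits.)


Groups: 11111, 11011, 10111, 00000, 01000, 11111
Majority votes: 111001

111001


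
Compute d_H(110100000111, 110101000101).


XOR: 000001000010
Count of 1s: 2

2


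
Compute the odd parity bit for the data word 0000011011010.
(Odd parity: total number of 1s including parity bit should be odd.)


Number of 1s in data: 5
Parity bit: 0

0


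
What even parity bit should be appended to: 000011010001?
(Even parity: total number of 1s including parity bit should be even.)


Number of 1s in data: 4
Parity bit: 0

0


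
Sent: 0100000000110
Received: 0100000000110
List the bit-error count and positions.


XOR: 0000000000000

0 errors (received matches sent)


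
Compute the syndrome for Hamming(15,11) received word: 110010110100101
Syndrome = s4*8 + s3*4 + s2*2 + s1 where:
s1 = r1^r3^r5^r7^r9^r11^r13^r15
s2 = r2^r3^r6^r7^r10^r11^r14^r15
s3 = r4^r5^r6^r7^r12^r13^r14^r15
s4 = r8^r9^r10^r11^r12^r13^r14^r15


s1=1, s2=0, s3=0, s4=0

Syndrome = 1 (error at position 1)


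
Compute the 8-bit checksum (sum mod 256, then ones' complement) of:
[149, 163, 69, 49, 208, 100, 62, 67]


Sum = 867 mod 256 = 99
Complement = 156

156


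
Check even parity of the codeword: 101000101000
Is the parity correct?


Number of 1s: 4

Yes, parity is correct (4 ones)


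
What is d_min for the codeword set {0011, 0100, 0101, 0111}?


Comparing all pairs, minimum distance: 1
Can detect 0 errors, correct 0 errors

1


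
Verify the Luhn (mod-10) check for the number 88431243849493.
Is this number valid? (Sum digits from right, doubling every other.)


Luhn sum = 77
77 mod 10 = 7

Invalid (Luhn sum mod 10 = 7)


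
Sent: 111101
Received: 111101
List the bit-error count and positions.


XOR: 000000

0 errors (received matches sent)


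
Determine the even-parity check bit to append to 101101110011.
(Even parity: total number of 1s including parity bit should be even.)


Number of 1s in data: 8
Parity bit: 0

0


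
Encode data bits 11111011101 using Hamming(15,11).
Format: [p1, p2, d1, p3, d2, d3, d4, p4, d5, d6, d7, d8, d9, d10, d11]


Parity bits: p1=1, p2=1, p3=0, p4=1

111011111011101


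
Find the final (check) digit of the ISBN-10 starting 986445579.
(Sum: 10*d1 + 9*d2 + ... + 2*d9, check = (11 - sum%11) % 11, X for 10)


Weighted sum: 346
346 mod 11 = 5

Check digit: 6


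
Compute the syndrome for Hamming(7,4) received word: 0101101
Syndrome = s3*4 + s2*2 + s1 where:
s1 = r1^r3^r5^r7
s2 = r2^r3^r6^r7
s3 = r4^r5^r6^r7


s1=0, s2=0, s3=1

Syndrome = 4 (error at position 4)


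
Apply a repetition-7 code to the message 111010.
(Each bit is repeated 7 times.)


Each bit -> 7 copies

111111111111111111111000000011111110000000


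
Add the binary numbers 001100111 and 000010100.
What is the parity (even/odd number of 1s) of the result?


001100111 = 103
000010100 = 20
Sum = 123 = 1111011
1s count = 6

even parity (6 ones in 1111011)


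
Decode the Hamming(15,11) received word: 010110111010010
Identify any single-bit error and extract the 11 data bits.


Syndrome = 0: no error detected

Data: 01011010010 (no errors)


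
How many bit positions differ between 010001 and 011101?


XOR: 001100
Count of 1s: 2

2


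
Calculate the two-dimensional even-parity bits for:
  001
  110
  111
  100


Row parities: 1011
Column parities: 100

Row P: 1011, Col P: 100, Corner: 1


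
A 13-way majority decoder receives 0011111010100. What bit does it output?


Ones: 7 out of 13
Threshold: 7

1 (7/13 voted 1)


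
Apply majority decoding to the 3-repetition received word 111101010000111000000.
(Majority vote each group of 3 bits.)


Groups: 111, 101, 010, 000, 111, 000, 000
Majority votes: 1100100

1100100


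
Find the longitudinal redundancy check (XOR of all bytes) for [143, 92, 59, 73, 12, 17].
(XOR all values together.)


XOR chain: 143 ^ 92 ^ 59 ^ 73 ^ 12 ^ 17 = 188

188


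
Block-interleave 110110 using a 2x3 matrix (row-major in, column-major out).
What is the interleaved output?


Matrix:
  110
  110
Read columns: 111100

111100


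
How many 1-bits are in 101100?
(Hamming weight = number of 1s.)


Counting 1s in 101100

3


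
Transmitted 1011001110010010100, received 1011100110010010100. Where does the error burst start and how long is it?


XOR: 0000101000000000000

Burst at position 4, length 3


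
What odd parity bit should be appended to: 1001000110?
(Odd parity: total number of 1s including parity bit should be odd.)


Number of 1s in data: 4
Parity bit: 1

1


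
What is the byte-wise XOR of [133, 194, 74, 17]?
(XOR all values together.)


XOR chain: 133 ^ 194 ^ 74 ^ 17 = 28

28


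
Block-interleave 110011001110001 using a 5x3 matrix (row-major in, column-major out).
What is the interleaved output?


Matrix:
  110
  011
  001
  110
  001
Read columns: 100101101001101

100101101001101


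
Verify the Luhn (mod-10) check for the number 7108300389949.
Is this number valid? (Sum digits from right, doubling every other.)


Luhn sum = 68
68 mod 10 = 8

Invalid (Luhn sum mod 10 = 8)


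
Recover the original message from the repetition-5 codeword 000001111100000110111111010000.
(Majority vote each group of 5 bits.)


Groups: 00000, 11111, 00000, 11011, 11110, 10000
Majority votes: 010110

010110


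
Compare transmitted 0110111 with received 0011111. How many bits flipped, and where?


XOR: 0101000

2 error(s) at position(s): 1, 3


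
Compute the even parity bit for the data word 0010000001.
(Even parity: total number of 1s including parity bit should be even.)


Number of 1s in data: 2
Parity bit: 0

0


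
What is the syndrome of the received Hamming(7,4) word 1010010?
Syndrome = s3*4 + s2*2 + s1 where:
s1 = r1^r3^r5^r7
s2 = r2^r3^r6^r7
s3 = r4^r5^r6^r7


s1=0, s2=0, s3=1

Syndrome = 4 (error at position 4)


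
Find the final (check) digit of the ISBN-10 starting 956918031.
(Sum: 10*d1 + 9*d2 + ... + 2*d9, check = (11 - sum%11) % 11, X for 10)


Weighted sum: 303
303 mod 11 = 6

Check digit: 5


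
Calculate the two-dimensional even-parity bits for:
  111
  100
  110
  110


Row parities: 1100
Column parities: 011

Row P: 1100, Col P: 011, Corner: 0


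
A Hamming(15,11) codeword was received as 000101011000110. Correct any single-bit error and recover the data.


Syndrome = 0: no error detected

Data: 00101000110 (no errors)


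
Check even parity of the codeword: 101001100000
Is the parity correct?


Number of 1s: 4

Yes, parity is correct (4 ones)


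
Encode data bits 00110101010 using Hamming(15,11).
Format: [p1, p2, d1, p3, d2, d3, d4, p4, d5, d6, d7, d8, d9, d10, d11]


Parity bits: p1=1, p2=0, p3=0, p4=1

100001110101010


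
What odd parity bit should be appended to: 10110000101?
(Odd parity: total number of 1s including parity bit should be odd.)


Number of 1s in data: 5
Parity bit: 0

0


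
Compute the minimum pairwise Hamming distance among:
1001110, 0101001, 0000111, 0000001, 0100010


Comparing all pairs, minimum distance: 2
Can detect 1 errors, correct 0 errors

2


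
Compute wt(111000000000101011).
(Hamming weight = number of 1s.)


Counting 1s in 111000000000101011

7


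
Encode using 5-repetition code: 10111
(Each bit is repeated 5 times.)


Each bit -> 5 copies

1111100000111111111111111


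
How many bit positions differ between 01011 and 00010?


XOR: 01001
Count of 1s: 2

2


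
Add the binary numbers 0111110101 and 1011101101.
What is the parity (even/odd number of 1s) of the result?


0111110101 = 501
1011101101 = 749
Sum = 1250 = 10011100010
1s count = 5

odd parity (5 ones in 10011100010)


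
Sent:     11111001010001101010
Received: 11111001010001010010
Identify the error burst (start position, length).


XOR: 00000000000000111000

Burst at position 14, length 3


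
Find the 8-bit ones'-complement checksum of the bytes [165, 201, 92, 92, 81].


Sum = 631 mod 256 = 119
Complement = 136

136


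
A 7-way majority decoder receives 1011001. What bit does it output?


Ones: 4 out of 7
Threshold: 4

1 (4/7 voted 1)


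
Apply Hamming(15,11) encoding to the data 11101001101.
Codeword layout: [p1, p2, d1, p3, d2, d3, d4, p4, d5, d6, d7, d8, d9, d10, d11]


Parity bits: p1=1, p2=1, p3=1, p4=0

111111001001101


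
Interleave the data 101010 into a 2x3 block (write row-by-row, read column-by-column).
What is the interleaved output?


Matrix:
  101
  010
Read columns: 100110

100110


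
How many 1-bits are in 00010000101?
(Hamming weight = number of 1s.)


Counting 1s in 00010000101

3


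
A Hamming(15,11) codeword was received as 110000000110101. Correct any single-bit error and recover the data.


Syndrome = 0: no error detected

Data: 00000110101 (no errors)


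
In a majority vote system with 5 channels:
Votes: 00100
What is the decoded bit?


Ones: 1 out of 5
Threshold: 3

0 (1/5 voted 1)


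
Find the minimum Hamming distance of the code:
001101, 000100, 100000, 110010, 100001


Comparing all pairs, minimum distance: 1
Can detect 0 errors, correct 0 errors

1


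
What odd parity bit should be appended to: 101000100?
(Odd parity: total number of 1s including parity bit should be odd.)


Number of 1s in data: 3
Parity bit: 0

0


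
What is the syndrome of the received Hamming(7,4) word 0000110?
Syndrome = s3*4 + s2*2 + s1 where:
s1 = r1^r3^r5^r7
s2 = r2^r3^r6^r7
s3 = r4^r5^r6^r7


s1=1, s2=1, s3=0

Syndrome = 3 (error at position 3)


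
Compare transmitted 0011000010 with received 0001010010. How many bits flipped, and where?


XOR: 0010010000

2 error(s) at position(s): 2, 5


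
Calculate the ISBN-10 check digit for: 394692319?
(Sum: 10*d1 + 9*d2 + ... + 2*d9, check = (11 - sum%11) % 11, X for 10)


Weighted sum: 282
282 mod 11 = 7

Check digit: 4


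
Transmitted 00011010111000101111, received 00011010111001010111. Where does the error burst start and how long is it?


XOR: 00000000000001111000

Burst at position 13, length 4


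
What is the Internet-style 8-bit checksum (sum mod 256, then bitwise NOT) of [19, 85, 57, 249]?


Sum = 410 mod 256 = 154
Complement = 101

101


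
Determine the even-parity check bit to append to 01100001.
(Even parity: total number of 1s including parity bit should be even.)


Number of 1s in data: 3
Parity bit: 1

1


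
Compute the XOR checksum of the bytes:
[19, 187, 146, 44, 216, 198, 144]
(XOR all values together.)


XOR chain: 19 ^ 187 ^ 146 ^ 44 ^ 216 ^ 198 ^ 144 = 152

152


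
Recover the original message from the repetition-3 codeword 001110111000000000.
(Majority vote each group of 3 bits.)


Groups: 001, 110, 111, 000, 000, 000
Majority votes: 011000

011000


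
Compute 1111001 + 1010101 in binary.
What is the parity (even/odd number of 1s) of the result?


1111001 = 121
1010101 = 85
Sum = 206 = 11001110
1s count = 5

odd parity (5 ones in 11001110)


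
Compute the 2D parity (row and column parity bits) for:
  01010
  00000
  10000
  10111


Row parities: 0010
Column parities: 01101

Row P: 0010, Col P: 01101, Corner: 1


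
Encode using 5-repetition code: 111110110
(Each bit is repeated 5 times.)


Each bit -> 5 copies

111111111111111111111111100000111111111100000


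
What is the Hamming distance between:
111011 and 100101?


XOR: 011110
Count of 1s: 4

4


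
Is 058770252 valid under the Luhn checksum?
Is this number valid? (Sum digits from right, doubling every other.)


Luhn sum = 26
26 mod 10 = 6

Invalid (Luhn sum mod 10 = 6)


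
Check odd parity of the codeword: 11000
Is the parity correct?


Number of 1s: 2

No, parity error (2 ones)


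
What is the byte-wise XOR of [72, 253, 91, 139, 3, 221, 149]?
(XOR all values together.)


XOR chain: 72 ^ 253 ^ 91 ^ 139 ^ 3 ^ 221 ^ 149 = 46

46


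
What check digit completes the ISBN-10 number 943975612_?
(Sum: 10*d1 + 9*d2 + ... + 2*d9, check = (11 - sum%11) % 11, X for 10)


Weighted sum: 311
311 mod 11 = 3

Check digit: 8


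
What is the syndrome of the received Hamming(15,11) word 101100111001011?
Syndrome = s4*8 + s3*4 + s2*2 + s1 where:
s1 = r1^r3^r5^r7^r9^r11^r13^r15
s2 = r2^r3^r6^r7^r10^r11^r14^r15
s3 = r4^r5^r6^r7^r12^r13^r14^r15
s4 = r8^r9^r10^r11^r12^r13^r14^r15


s1=1, s2=0, s3=1, s4=1

Syndrome = 13 (error at position 13)


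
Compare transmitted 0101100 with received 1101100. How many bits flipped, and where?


XOR: 1000000

1 error(s) at position(s): 0


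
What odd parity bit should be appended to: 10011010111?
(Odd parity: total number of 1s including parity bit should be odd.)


Number of 1s in data: 7
Parity bit: 0

0


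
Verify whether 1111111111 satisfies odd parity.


Number of 1s: 10

No, parity error (10 ones)


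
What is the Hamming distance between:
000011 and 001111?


XOR: 001100
Count of 1s: 2

2


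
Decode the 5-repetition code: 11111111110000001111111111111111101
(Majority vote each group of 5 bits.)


Groups: 11111, 11111, 00000, 01111, 11111, 11111, 11101
Majority votes: 1101111

1101111


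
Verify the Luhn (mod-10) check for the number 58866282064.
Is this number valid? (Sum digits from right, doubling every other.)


Luhn sum = 52
52 mod 10 = 2

Invalid (Luhn sum mod 10 = 2)


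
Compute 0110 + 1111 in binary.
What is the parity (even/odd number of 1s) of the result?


0110 = 6
1111 = 15
Sum = 21 = 10101
1s count = 3

odd parity (3 ones in 10101)


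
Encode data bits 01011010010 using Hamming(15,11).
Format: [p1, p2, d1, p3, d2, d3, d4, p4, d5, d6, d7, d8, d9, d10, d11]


Parity bits: p1=0, p2=1, p3=1, p4=1

010110111010010


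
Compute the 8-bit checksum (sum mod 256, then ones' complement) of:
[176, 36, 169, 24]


Sum = 405 mod 256 = 149
Complement = 106

106


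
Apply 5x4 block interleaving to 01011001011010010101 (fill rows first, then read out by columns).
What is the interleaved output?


Matrix:
  0101
  1001
  0110
  1001
  0101
Read columns: 01010101010010011011

01010101010010011011


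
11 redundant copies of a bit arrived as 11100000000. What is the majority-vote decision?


Ones: 3 out of 11
Threshold: 6

0 (3/11 voted 1)


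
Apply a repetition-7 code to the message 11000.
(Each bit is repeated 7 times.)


Each bit -> 7 copies

11111111111111000000000000000000000


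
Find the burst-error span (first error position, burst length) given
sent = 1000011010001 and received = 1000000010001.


XOR: 0000011000000

Burst at position 5, length 2
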